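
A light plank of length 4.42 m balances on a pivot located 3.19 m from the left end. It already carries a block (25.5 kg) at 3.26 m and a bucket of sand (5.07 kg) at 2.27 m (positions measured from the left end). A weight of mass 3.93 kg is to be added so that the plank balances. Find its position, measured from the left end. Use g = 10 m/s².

x ≈ 3.92 m from the left end

Choose the pivot (at 3.19 m from the left end) as the axis so the support reaction has zero arm there.
Block: 25.5 × 10 = 255 N down at 3.26 m → arm 0.07 m, τ = 255 × 0.07 = 17.85 N·m clockwise.
Bucket of sand: 5.07 × 10 = 50.7 N down at 2.27 m → arm 0.92 m, τ = 50.7 × 0.92 = 46.64 N·m counterclockwise.
Net moment of existing loads = 28.79 N·m counterclockwise.
The weight weighs 3.93 × 10 = 39.3 N and must supply an equal clockwise moment, so its lever arm about the pivot is 28.79 / 39.3 = 0.733 m.
That puts it at 3.19 + 0.733 = 3.92 m from the left end.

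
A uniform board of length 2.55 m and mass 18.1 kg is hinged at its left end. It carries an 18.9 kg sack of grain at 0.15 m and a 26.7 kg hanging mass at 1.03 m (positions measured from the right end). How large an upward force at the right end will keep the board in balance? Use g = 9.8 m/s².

Choose the left end as the axis so the unknown pivot reaction has zero arm there.
Beam weight: 18.1 × 9.8 = 177.4 N down at 1.275 m → arm 1.275 m, τ = 177.4 × 1.275 = 226.2 N·m clockwise.
Sack of grain: 18.9 × 9.8 = 185.2 N down at 0.15 m → arm 2.4 m, τ = 185.2 × 2.4 = 444.5 N·m clockwise.
Hanging mass: 26.7 × 9.8 = 261.7 N down at 1.03 m → arm 1.52 m, τ = 261.7 × 1.52 = 397.8 N·m clockwise.
Net moment of the loads = 1068 N·m clockwise.
The upward force F acts at the right end, arm 2.55 m, giving F × 2.55 counterclockwise.
Setting net torque to zero: F × 2.55 = 1068 → F = 1068 / 2.55 = 419 N.

F ≈ 419 N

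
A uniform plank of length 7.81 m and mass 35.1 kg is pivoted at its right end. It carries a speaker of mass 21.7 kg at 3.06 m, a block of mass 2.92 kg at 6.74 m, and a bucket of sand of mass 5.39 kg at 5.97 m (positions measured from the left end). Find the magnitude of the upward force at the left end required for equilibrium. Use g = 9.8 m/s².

Choose the right end as the axis so the unknown pivot reaction has zero arm there.
Beam weight: 35.1 × 9.8 = 344 N down at 3.905 m → arm 3.905 m, τ = 344 × 3.905 = 1343 N·m counterclockwise.
Speaker: 21.7 × 9.8 = 212.7 N down at 3.06 m → arm 4.75 m, τ = 212.7 × 4.75 = 1010 N·m counterclockwise.
Block: 2.92 × 9.8 = 28.62 N down at 6.74 m → arm 1.07 m, τ = 28.62 × 1.07 = 30.62 N·m counterclockwise.
Bucket of sand: 5.39 × 9.8 = 52.82 N down at 5.97 m → arm 1.84 m, τ = 52.82 × 1.84 = 97.19 N·m counterclockwise.
Net moment of the loads = 2481 N·m counterclockwise.
The upward force F acts at the left end, arm 7.81 m, giving F × 7.81 clockwise.
Setting net torque to zero: F × 7.81 = 2481 → F = 2481 / 7.81 = 318 N.

F ≈ 318 N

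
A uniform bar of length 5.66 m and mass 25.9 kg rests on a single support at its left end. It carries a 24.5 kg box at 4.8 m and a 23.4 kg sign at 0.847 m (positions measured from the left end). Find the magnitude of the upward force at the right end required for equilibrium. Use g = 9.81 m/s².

Taking torques about the left end:
Beam weight: 25.9 × 9.81 = 254.1 N down at 2.83 m → arm 2.83 m, τ = 254.1 × 2.83 = 719.1 N·m clockwise.
Box: 24.5 × 9.81 = 240.3 N down at 4.8 m → arm 4.8 m, τ = 240.3 × 4.8 = 1153 N·m clockwise.
Sign: 23.4 × 9.81 = 229.6 N down at 0.847 m → arm 0.847 m, τ = 229.6 × 0.847 = 194.5 N·m clockwise.
Net moment of the loads = 2067 N·m clockwise.
The upward force F acts at the right end, arm 5.66 m, giving F × 5.66 counterclockwise.
Setting net torque to zero: F × 5.66 = 2067 → F = 2067 / 5.66 = 365 N.

F ≈ 365 N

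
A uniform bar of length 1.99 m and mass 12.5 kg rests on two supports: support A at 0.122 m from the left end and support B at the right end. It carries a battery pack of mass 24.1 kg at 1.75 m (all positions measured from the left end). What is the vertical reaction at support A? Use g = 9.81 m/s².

Sum moments about support B (its reaction then has zero moment arm).
Beam weight: 12.5 × 9.81 = 122.6 N down at 0.995 m → arm 0.995 m, τ = 122.6 × 0.995 = 122 N·m counterclockwise.
Battery pack: 24.1 × 9.81 = 236.4 N down at 1.75 m → arm 0.24 m, τ = 236.4 × 0.24 = 56.74 N·m counterclockwise.
Net load moment about support B = 178.7 N·m counterclockwise.
Reaction R at support A is upward at 0.122 m, arm 1.868 m → moment R × 1.868 clockwise.
Στ = 0 ⇒ R × 1.868 = 178.7 ⇒ R = 95.7 N.

R_A ≈ 95.7 N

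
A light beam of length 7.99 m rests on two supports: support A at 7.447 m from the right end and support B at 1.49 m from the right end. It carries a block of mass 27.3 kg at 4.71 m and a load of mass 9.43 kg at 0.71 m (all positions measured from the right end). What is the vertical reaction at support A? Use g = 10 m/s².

R_A ≈ 135 N

Take moments about support B.
Block: 27.3 × 10 = 273 N down at 4.71 m → arm 3.22 m, τ = 273 × 3.22 = 879.1 N·m counterclockwise.
Load: 9.43 × 10 = 94.3 N down at 0.71 m → arm 0.78 m, τ = 94.3 × 0.78 = 73.55 N·m clockwise.
Net load moment about support B = 805.6 N·m counterclockwise.
Reaction R at support A is upward at 7.447 m, arm 5.957 m → moment R × 5.957 clockwise.
For rotational equilibrium, R × 5.957 = 805.6, so R = 135 N.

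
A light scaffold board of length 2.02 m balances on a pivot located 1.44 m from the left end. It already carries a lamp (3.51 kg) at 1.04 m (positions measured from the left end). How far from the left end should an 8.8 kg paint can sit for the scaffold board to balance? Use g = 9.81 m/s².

Sum moments about the pivot (at 1.44 m from the left end) (the support reaction has zero arm there).
Lamp: 3.51 × 9.81 = 34.43 N down at 1.04 m → arm 0.4 m, τ = 34.43 × 0.4 = 13.77 N·m counterclockwise.
Net moment of existing loads = 13.77 N·m counterclockwise.
The paint can weighs 8.8 × 9.81 = 86.33 N and must supply an equal clockwise moment, so its lever arm about the pivot is 13.77 / 86.33 = 0.16 m.
That puts it at 1.44 + 0.16 = 1.6 m from the left end.

x ≈ 1.6 m from the left end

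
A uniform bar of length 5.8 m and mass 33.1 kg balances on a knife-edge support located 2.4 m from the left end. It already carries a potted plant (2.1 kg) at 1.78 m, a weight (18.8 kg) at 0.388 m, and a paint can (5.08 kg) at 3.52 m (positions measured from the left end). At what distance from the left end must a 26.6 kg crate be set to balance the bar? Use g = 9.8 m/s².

x ≈ 3.03 m from the left end

About the knife-edge support (at 2.4 m from the left end):
Beam weight: 33.1 × 9.8 = 324.4 N down at 2.9 m → arm 0.5 m, τ = 324.4 × 0.5 = 162.2 N·m clockwise.
Potted plant: 2.1 × 9.8 = 20.58 N down at 1.78 m → arm 0.62 m, τ = 20.58 × 0.62 = 12.76 N·m counterclockwise.
Weight: 18.8 × 9.8 = 184.2 N down at 0.388 m → arm 2.012 m, τ = 184.2 × 2.012 = 370.6 N·m counterclockwise.
Paint can: 5.08 × 9.8 = 49.78 N down at 3.52 m → arm 1.12 m, τ = 49.78 × 1.12 = 55.75 N·m clockwise.
Net moment of existing loads = 165.4 N·m counterclockwise.
The crate weighs 26.6 × 9.8 = 260.7 N and must supply an equal clockwise moment, so its lever arm about the knife-edge support is 165.4 / 260.7 = 0.634 m.
That puts it at 2.4 + 0.634 = 3.03 m from the left end.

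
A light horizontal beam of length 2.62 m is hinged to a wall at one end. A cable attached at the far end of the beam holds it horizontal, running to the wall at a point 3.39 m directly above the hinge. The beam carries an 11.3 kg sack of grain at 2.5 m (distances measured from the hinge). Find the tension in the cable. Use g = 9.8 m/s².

Sum moments about the hinge (the unknown hinge reaction has zero arm there).
Sack of grain: 11.3 × 9.8 = 110.7 N down at 2.5 m → arm 2.5 m, τ = 110.7 × 2.5 = 276.8 N·m clockwise.
Total clockwise load moment = 276.8 N·m.
The cable tension T acts at 2.62 m; only its component perpendicular to the beam, T sinθ, produces torque. sinθ = h/√(h²+d²) = 3.39/√(3.39²+2.62²) = 0.7912.
Setting net torque to zero: T × 2.62 × 0.7912 = 276.8 → T = 276.8 / 2.073 = 134 N.

T ≈ 134 N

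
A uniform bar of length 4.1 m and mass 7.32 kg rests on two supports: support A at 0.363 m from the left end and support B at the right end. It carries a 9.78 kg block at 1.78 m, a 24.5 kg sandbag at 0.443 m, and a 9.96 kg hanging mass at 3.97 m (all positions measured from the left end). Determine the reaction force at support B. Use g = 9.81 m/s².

R_B ≈ 168 N

Taking torques about support A:
Beam weight: 7.32 × 9.81 = 71.81 N down at 2.05 m → arm 1.687 m, τ = 71.81 × 1.687 = 121.1 N·m clockwise.
Block: 9.78 × 9.81 = 95.94 N down at 1.78 m → arm 1.417 m, τ = 95.94 × 1.417 = 135.9 N·m clockwise.
Sandbag: 24.5 × 9.81 = 240.3 N down at 0.443 m → arm 0.08 m, τ = 240.3 × 0.08 = 19.22 N·m clockwise.
Hanging mass: 9.96 × 9.81 = 97.71 N down at 3.97 m → arm 3.607 m, τ = 97.71 × 3.607 = 352.4 N·m clockwise.
Net load moment about support A = 628.6 N·m clockwise.
Reaction R at support B is upward at 4.1 m, arm 3.737 m → moment R × 3.737 counterclockwise.
Balancing moments: R × 3.737 = 628.6, giving R = 168 N.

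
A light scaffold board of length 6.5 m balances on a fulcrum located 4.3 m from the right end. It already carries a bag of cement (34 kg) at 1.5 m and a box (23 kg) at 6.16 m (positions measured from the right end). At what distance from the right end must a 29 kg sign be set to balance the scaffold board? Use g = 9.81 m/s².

x ≈ 6.11 m from the right end

Sum moments about the fulcrum (at 4.3 m from the right end) (the support reaction has zero arm there).
Bag of cement: 34 × 9.81 = 333.5 N down at 1.5 m → arm 2.8 m, τ = 333.5 × 2.8 = 933.8 N·m clockwise.
Box: 23 × 9.81 = 225.6 N down at 6.16 m → arm 1.86 m, τ = 225.6 × 1.86 = 419.6 N·m counterclockwise.
Net moment of existing loads = 514.2 N·m clockwise.
The sign weighs 29 × 9.81 = 284.5 N and must supply an equal counterclockwise moment, so its lever arm about the fulcrum is 514.2 / 284.5 = 1.81 m.
That puts it at 4.3 + 1.81 = 6.11 m from the right end.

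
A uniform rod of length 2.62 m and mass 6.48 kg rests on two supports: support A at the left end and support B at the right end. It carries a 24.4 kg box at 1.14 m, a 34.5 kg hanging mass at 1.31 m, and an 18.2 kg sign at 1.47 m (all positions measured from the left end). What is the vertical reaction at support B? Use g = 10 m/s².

R_B ≈ 413 N

About support A:
Beam weight: 6.48 × 10 = 64.8 N down at 1.31 m → arm 1.31 m, τ = 64.8 × 1.31 = 84.89 N·m clockwise.
Box: 24.4 × 10 = 244 N down at 1.14 m → arm 1.14 m, τ = 244 × 1.14 = 278.2 N·m clockwise.
Hanging mass: 34.5 × 10 = 345 N down at 1.31 m → arm 1.31 m, τ = 345 × 1.31 = 452 N·m clockwise.
Sign: 18.2 × 10 = 182 N down at 1.47 m → arm 1.47 m, τ = 182 × 1.47 = 267.5 N·m clockwise.
Net load moment about support A = 1083 N·m clockwise.
Reaction R at support B is upward at 2.62 m, arm 2.62 m → moment R × 2.62 counterclockwise.
Balancing moments: R × 2.62 = 1083, giving R = 413 N.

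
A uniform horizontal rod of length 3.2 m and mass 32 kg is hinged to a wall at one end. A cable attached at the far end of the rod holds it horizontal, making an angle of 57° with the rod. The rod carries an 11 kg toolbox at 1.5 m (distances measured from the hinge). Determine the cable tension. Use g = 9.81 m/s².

T ≈ 247 N

Choose the hinge as the axis so the unknown hinge reaction has zero arm there.
Beam weight: 32 × 9.81 = 313.9 N down at 1.6 m → arm 1.6 m, τ = 313.9 × 1.6 = 502.2 N·m clockwise.
Toolbox: 11 × 9.81 = 107.9 N down at 1.5 m → arm 1.5 m, τ = 107.9 × 1.5 = 161.9 N·m clockwise.
Total clockwise load moment = 664.1 N·m.
The cable tension T acts at 3.2 m; only its component perpendicular to the rod, T sinθ, produces torque. sin 57° = 0.8387.
Στ = 0 ⇒ T × 3.2 × 0.8387 = 664.1 ⇒ T = 664.1 / 2.684 = 247 N.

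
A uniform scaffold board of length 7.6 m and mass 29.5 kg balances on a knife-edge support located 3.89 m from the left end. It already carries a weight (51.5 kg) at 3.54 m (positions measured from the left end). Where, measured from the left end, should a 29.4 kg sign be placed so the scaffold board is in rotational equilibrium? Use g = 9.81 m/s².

Choose the knife-edge support (at 3.89 m from the left end) as the axis so the support reaction has zero arm there.
Beam weight: 29.5 × 9.81 = 289.4 N down at 3.8 m → arm 0.09 m, τ = 289.4 × 0.09 = 26.05 N·m counterclockwise.
Weight: 51.5 × 9.81 = 505.2 N down at 3.54 m → arm 0.35 m, τ = 505.2 × 0.35 = 176.8 N·m counterclockwise.
Net moment of existing loads = 202.9 N·m counterclockwise.
The sign weighs 29.4 × 9.81 = 288.4 N and must supply an equal clockwise moment, so its lever arm about the knife-edge support is 202.9 / 288.4 = 0.704 m.
That puts it at 3.89 + 0.704 = 4.59 m from the left end.

x ≈ 4.59 m from the left end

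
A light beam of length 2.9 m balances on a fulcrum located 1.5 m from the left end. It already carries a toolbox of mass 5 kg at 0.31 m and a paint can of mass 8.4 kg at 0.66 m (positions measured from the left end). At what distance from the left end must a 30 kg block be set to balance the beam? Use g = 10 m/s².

Choose the fulcrum (at 1.5 m from the left end) as the axis so the support reaction has zero arm there.
Toolbox: 5 × 10 = 50 N down at 0.31 m → arm 1.19 m, τ = 50 × 1.19 = 59.5 N·m counterclockwise.
Paint can: 8.4 × 10 = 84 N down at 0.66 m → arm 0.84 m, τ = 84 × 0.84 = 70.56 N·m counterclockwise.
Net moment of existing loads = 130.1 N·m counterclockwise.
The block weighs 30 × 10 = 300 N and must supply an equal clockwise moment, so its lever arm about the fulcrum is 130.1 / 300 = 0.434 m.
That puts it at 1.5 + 0.434 = 1.93 m from the left end.

x ≈ 1.93 m from the left end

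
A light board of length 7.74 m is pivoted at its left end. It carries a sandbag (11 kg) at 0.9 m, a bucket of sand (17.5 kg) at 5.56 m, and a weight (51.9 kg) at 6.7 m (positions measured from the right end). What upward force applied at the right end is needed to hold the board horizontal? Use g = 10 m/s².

Choose the left end as the axis so the unknown pivot reaction has zero arm there.
Sandbag: 11 × 10 = 110 N down at 0.9 m → arm 6.84 m, τ = 110 × 6.84 = 752.4 N·m clockwise.
Bucket of sand: 17.5 × 10 = 175 N down at 5.56 m → arm 2.18 m, τ = 175 × 2.18 = 381.5 N·m clockwise.
Weight: 51.9 × 10 = 519 N down at 6.7 m → arm 1.04 m, τ = 519 × 1.04 = 539.8 N·m clockwise.
Net moment of the loads = 1674 N·m clockwise.
The upward force F acts at the right end, arm 7.74 m, giving F × 7.74 counterclockwise.
Setting net torque to zero: F × 7.74 = 1674 → F = 1674 / 7.74 = 216 N.

F ≈ 216 N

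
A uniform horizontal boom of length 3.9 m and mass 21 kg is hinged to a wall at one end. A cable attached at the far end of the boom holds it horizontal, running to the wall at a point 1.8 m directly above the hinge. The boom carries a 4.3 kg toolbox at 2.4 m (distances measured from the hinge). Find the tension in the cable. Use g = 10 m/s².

T ≈ 314 N

Sum moments about the hinge (the unknown hinge reaction has zero arm there).
Beam weight: 21 × 10 = 210 N down at 1.95 m → arm 1.95 m, τ = 210 × 1.95 = 409.5 N·m clockwise.
Toolbox: 4.3 × 10 = 43 N down at 2.4 m → arm 2.4 m, τ = 43 × 2.4 = 103.2 N·m clockwise.
Total clockwise load moment = 512.7 N·m.
The cable tension T acts at 3.9 m; only its component perpendicular to the boom, T sinθ, produces torque. sinθ = h/√(h²+d²) = 1.8/√(1.8²+3.9²) = 0.4191.
For rotational equilibrium, T × 3.9 × 0.4191 = 512.7, so T = 512.7 / 1.634 = 314 N.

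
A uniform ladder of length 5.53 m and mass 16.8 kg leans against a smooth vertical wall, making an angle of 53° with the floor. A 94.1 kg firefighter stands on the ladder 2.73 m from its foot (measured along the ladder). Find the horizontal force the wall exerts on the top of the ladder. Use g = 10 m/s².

N_wall ≈ 413 N

Sum moments about the foot of the ladder (the floor normal and friction both act there and drop out).
Ladder weight 16.8×10 = 168 N acts at 2.765 m along the ladder; its horizontal arm is 2.765·cos53° = 1.664 m → τ = 279.6 N·m clockwise.
Firefighter: 94.1×10 = 941 N at 2.73 m → arm 1.643 m → τ = 1546 N·m clockwise.
Wall normal N acts horizontally at the top; its moment arm is the height L sinθ = 5.53·sin53° = 4.416 m, counterclockwise.
For rotational equilibrium, N × 4.416 = 1826, so N = 413 N.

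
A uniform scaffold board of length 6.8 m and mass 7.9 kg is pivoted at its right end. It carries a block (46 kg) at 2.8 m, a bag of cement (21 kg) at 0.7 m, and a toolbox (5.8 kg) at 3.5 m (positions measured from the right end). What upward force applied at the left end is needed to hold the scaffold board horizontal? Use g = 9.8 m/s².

F ≈ 275 N

Take moments about the right end.
Beam weight: 7.9 × 9.8 = 77.42 N down at 3.4 m → arm 3.4 m, τ = 77.42 × 3.4 = 263.2 N·m counterclockwise.
Block: 46 × 9.8 = 450.8 N down at 2.8 m → arm 2.8 m, τ = 450.8 × 2.8 = 1262 N·m counterclockwise.
Bag of cement: 21 × 9.8 = 205.8 N down at 0.7 m → arm 0.7 m, τ = 205.8 × 0.7 = 144.1 N·m counterclockwise.
Toolbox: 5.8 × 9.8 = 56.84 N down at 3.5 m → arm 3.5 m, τ = 56.84 × 3.5 = 198.9 N·m counterclockwise.
Net moment of the loads = 1868 N·m counterclockwise.
The upward force F acts at the left end, arm 6.8 m, giving F × 6.8 clockwise.
Balancing moments: F × 6.8 = 1868, giving F = 1868 / 6.8 = 275 N.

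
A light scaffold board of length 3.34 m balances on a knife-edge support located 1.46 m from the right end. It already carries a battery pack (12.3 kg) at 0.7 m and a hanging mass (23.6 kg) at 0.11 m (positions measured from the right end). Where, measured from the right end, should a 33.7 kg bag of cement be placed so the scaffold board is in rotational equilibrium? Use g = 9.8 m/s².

x ≈ 2.68 m from the right end

About the knife-edge support (at 1.46 m from the right end):
Battery pack: 12.3 × 9.8 = 120.5 N down at 0.7 m → arm 0.76 m, τ = 120.5 × 0.76 = 91.58 N·m clockwise.
Hanging mass: 23.6 × 9.8 = 231.3 N down at 0.11 m → arm 1.35 m, τ = 231.3 × 1.35 = 312.3 N·m clockwise.
Net moment of existing loads = 403.9 N·m clockwise.
The bag of cement weighs 33.7 × 9.8 = 330.3 N and must supply an equal counterclockwise moment, so its lever arm about the knife-edge support is 403.9 / 330.3 = 1.22 m.
That puts it at 1.46 + 1.22 = 2.68 m from the right end.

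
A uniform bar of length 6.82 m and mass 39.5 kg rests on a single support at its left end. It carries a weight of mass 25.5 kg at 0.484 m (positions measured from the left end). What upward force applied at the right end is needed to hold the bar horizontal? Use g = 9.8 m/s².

F ≈ 211 N

Sum moments about the left end (the unknown pivot reaction has zero arm there).
Beam weight: 39.5 × 9.8 = 387.1 N down at 3.41 m → arm 3.41 m, τ = 387.1 × 3.41 = 1320 N·m clockwise.
Weight: 25.5 × 9.8 = 249.9 N down at 0.484 m → arm 0.484 m, τ = 249.9 × 0.484 = 121 N·m clockwise.
Net moment of the loads = 1441 N·m clockwise.
The upward force F acts at the right end, arm 6.82 m, giving F × 6.82 counterclockwise.
Balancing moments: F × 6.82 = 1441, giving F = 1441 / 6.82 = 211 N.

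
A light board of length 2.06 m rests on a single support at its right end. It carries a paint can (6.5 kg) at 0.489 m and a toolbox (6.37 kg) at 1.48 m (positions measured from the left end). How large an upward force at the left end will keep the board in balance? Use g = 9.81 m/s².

F ≈ 66.2 N

Sum moments about the right end (the unknown pivot reaction has zero arm there).
Paint can: 6.5 × 9.81 = 63.77 N down at 0.489 m → arm 1.571 m, τ = 63.77 × 1.571 = 100.2 N·m counterclockwise.
Toolbox: 6.37 × 9.81 = 62.49 N down at 1.48 m → arm 0.58 m, τ = 62.49 × 0.58 = 36.24 N·m counterclockwise.
Net moment of the loads = 136.4 N·m counterclockwise.
The upward force F acts at the left end, arm 2.06 m, giving F × 2.06 clockwise.
For rotational equilibrium, F × 2.06 = 136.4, so F = 136.4 / 2.06 = 66.2 N.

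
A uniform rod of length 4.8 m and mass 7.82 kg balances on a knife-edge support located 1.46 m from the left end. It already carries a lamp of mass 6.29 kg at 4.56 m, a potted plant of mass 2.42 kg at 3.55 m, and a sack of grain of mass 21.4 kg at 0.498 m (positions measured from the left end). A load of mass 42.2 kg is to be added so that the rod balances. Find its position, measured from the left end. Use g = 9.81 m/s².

Sum moments about the knife-edge support (at 1.46 m from the left end) (the support reaction has zero arm there).
Beam weight: 7.82 × 9.81 = 76.71 N down at 2.4 m → arm 0.94 m, τ = 76.71 × 0.94 = 72.11 N·m clockwise.
Lamp: 6.29 × 9.81 = 61.7 N down at 4.56 m → arm 3.1 m, τ = 61.7 × 3.1 = 191.3 N·m clockwise.
Potted plant: 2.42 × 9.81 = 23.74 N down at 3.55 m → arm 2.09 m, τ = 23.74 × 2.09 = 49.62 N·m clockwise.
Sack of grain: 21.4 × 9.81 = 209.9 N down at 0.498 m → arm 0.962 m, τ = 209.9 × 0.962 = 201.9 N·m counterclockwise.
Net moment of existing loads = 111.1 N·m clockwise.
The load weighs 42.2 × 9.81 = 414 N and must supply an equal counterclockwise moment, so its lever arm about the knife-edge support is 111.1 / 414 = 0.268 m.
That puts it at 1.46 − 0.268 = 1.19 m from the left end.

x ≈ 1.19 m from the left end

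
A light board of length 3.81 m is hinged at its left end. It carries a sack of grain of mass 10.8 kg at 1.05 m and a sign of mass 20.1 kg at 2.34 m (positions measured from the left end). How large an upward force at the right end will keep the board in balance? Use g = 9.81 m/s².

F ≈ 150 N

Sum moments about the left end (the unknown pivot reaction has zero arm there).
Sack of grain: 10.8 × 9.81 = 105.9 N down at 1.05 m → arm 1.05 m, τ = 105.9 × 1.05 = 111.2 N·m clockwise.
Sign: 20.1 × 9.81 = 197.2 N down at 2.34 m → arm 2.34 m, τ = 197.2 × 2.34 = 461.4 N·m clockwise.
Net moment of the loads = 572.6 N·m clockwise.
The upward force F acts at the right end, arm 3.81 m, giving F × 3.81 counterclockwise.
For rotational equilibrium, F × 3.81 = 572.6, so F = 572.6 / 3.81 = 150 N.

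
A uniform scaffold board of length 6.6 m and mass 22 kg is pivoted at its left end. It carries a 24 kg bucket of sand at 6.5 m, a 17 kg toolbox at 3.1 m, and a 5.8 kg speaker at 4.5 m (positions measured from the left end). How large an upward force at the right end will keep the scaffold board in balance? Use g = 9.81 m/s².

Sum moments about the left end (the unknown pivot reaction has zero arm there).
Beam weight: 22 × 9.81 = 215.8 N down at 3.3 m → arm 3.3 m, τ = 215.8 × 3.3 = 712.1 N·m clockwise.
Bucket of sand: 24 × 9.81 = 235.4 N down at 6.5 m → arm 6.5 m, τ = 235.4 × 6.5 = 1530 N·m clockwise.
Toolbox: 17 × 9.81 = 166.8 N down at 3.1 m → arm 3.1 m, τ = 166.8 × 3.1 = 517.1 N·m clockwise.
Speaker: 5.8 × 9.81 = 56.9 N down at 4.5 m → arm 4.5 m, τ = 56.9 × 4.5 = 256.1 N·m clockwise.
Net moment of the loads = 3015 N·m clockwise.
The upward force F acts at the right end, arm 6.6 m, giving F × 6.6 counterclockwise.
Στ = 0 ⇒ F × 6.6 = 3015 ⇒ F = 3015 / 6.6 = 457 N.

F ≈ 457 N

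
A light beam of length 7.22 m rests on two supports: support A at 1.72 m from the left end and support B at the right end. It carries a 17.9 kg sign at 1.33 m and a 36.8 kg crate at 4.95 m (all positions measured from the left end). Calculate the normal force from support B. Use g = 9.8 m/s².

Choose support A as the axis so its reaction then has zero moment arm.
Sign: 17.9 × 9.8 = 175.4 N down at 1.33 m → arm 0.39 m, τ = 175.4 × 0.39 = 68.41 N·m counterclockwise.
Crate: 36.8 × 9.8 = 360.6 N down at 4.95 m → arm 3.23 m, τ = 360.6 × 3.23 = 1165 N·m clockwise.
Net load moment about support A = 1097 N·m clockwise.
Reaction R at support B is upward at 7.22 m, arm 5.5 m → moment R × 5.5 counterclockwise.
Balancing moments: R × 5.5 = 1097, giving R = 199 N.

R_B ≈ 199 N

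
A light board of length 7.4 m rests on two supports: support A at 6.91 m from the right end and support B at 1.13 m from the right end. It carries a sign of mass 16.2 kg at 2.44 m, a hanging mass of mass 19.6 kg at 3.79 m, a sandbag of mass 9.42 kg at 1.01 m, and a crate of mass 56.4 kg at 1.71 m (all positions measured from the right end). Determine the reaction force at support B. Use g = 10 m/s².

Taking torques about support A:
Sign: 16.2 × 10 = 162 N down at 2.44 m → arm 4.47 m, τ = 162 × 4.47 = 724.1 N·m clockwise.
Hanging mass: 19.6 × 10 = 196 N down at 3.79 m → arm 3.12 m, τ = 196 × 3.12 = 611.5 N·m clockwise.
Sandbag: 9.42 × 10 = 94.2 N down at 1.01 m → arm 5.9 m, τ = 94.2 × 5.9 = 555.8 N·m clockwise.
Crate: 56.4 × 10 = 564 N down at 1.71 m → arm 5.2 m, τ = 564 × 5.2 = 2933 N·m clockwise.
Net load moment about support A = 4824 N·m clockwise.
Reaction R at support B is upward at 1.13 m, arm 5.78 m → moment R × 5.78 counterclockwise.
Στ = 0 ⇒ R × 5.78 = 4824 ⇒ R = 835 N.

R_B ≈ 835 N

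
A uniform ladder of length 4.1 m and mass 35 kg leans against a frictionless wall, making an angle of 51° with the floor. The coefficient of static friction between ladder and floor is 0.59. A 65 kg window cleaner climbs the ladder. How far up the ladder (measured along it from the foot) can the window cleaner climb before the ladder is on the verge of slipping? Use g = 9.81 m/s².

d ≈ 3.49 m

Choose the foot of the ladder as the axis so the floor normal and friction both act there and drop out.
Ladder weight 35×9.81 = 343.4 N acts at 2.05 m along the ladder; its horizontal arm is 2.05·cos51° = 1.29 m → τ = 443 N·m clockwise.
Window cleaner weight 65×9.81 = 637.6 N at distance d → arm d·cos51° → τ = 637.6·d·0.6293 clockwise.
Wall normal N at the top has arm L sinθ = 3.186 m counterclockwise, so Στ = 0 gives N·3.186 = 443 + 401.2·d.
ΣFy = 0 ⇒ N_floor = 981 N, so the maximum friction is μ_s·N_floor = 0.59×981 = 578.8 N. ΣFx = 0 ⇒ N_wall = f, so at the slipping point N = 578.8 N.
Substituting: 578.8×3.186 = 443 + 401.2·d ⇒ d = (1844 − 443) / 401.2 = 3.49 m.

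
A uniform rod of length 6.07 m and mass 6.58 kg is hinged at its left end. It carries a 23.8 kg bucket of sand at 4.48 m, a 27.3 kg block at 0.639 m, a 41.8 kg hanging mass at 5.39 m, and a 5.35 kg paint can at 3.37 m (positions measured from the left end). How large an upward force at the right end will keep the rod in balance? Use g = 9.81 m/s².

F ≈ 626 N

About the left end:
Beam weight: 6.58 × 9.81 = 64.55 N down at 3.035 m → arm 3.035 m, τ = 64.55 × 3.035 = 195.9 N·m clockwise.
Bucket of sand: 23.8 × 9.81 = 233.5 N down at 4.48 m → arm 4.48 m, τ = 233.5 × 4.48 = 1046 N·m clockwise.
Block: 27.3 × 9.81 = 267.8 N down at 0.639 m → arm 0.639 m, τ = 267.8 × 0.639 = 171.1 N·m clockwise.
Hanging mass: 41.8 × 9.81 = 410.1 N down at 5.39 m → arm 5.39 m, τ = 410.1 × 5.39 = 2210 N·m clockwise.
Paint can: 5.35 × 9.81 = 52.48 N down at 3.37 m → arm 3.37 m, τ = 52.48 × 3.37 = 176.9 N·m clockwise.
Net moment of the loads = 3800 N·m clockwise.
The upward force F acts at the right end, arm 6.07 m, giving F × 6.07 counterclockwise.
Στ = 0 ⇒ F × 6.07 = 3800 ⇒ F = 3800 / 6.07 = 626 N.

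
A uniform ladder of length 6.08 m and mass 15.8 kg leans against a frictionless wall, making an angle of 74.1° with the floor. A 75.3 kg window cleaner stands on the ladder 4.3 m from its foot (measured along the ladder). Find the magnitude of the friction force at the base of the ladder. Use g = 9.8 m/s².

Take moments about the foot of the ladder.
Ladder weight 15.8×9.8 = 154.8 N acts at 3.04 m along the ladder; its horizontal arm is 3.04·cos74.1° = 0.8328 m → τ = 128.9 N·m clockwise.
Window cleaner: 75.3×9.8 = 737.9 N at 4.3 m → arm 1.178 m → τ = 869.2 N·m clockwise.
Wall normal N acts horizontally at the top; its moment arm is the height L sinθ = 6.08·sin74.1° = 5.847 m, counterclockwise.
For rotational equilibrium, N × 5.847 = 998.1, so N = 171 N.
ΣFx = 0: friction at the foot balances the wall's push, so f = N_wall = 171 N.

f ≈ 171 N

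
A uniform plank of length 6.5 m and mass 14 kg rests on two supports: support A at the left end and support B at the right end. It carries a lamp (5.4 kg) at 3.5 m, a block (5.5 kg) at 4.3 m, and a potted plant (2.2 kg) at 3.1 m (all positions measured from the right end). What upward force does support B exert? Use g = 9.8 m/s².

Sum moments about support A (its reaction then has zero moment arm).
Beam weight: 14 × 9.8 = 137.2 N down at 3.25 m → arm 3.25 m, τ = 137.2 × 3.25 = 445.9 N·m clockwise.
Lamp: 5.4 × 9.8 = 52.92 N down at 3.5 m → arm 3 m, τ = 52.92 × 3 = 158.8 N·m clockwise.
Block: 5.5 × 9.8 = 53.9 N down at 4.3 m → arm 2.2 m, τ = 53.9 × 2.2 = 118.6 N·m clockwise.
Potted plant: 2.2 × 9.8 = 21.56 N down at 3.1 m → arm 3.4 m, τ = 21.56 × 3.4 = 73.3 N·m clockwise.
Net load moment about support A = 796.6 N·m clockwise.
Reaction R at support B is upward at 0 m, arm 6.5 m → moment R × 6.5 counterclockwise.
Balancing moments: R × 6.5 = 796.6, giving R = 123 N.

R_B ≈ 123 N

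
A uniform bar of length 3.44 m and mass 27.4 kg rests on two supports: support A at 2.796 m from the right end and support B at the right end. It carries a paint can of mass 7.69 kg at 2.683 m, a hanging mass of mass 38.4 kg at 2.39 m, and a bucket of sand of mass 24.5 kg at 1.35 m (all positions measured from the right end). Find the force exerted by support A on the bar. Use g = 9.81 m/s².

Taking torques about support B:
Beam weight: 27.4 × 9.81 = 268.8 N down at 1.72 m → arm 1.72 m, τ = 268.8 × 1.72 = 462.3 N·m counterclockwise.
Paint can: 7.69 × 9.81 = 75.44 N down at 2.683 m → arm 2.683 m, τ = 75.44 × 2.683 = 202.4 N·m counterclockwise.
Hanging mass: 38.4 × 9.81 = 376.7 N down at 2.39 m → arm 2.39 m, τ = 376.7 × 2.39 = 900.3 N·m counterclockwise.
Bucket of sand: 24.5 × 9.81 = 240.3 N down at 1.35 m → arm 1.35 m, τ = 240.3 × 1.35 = 324.4 N·m counterclockwise.
Net load moment about support B = 1889 N·m counterclockwise.
Reaction R at support A is upward at 2.796 m, arm 2.796 m → moment R × 2.796 clockwise.
Στ = 0 ⇒ R × 2.796 = 1889 ⇒ R = 676 N.

R_A ≈ 676 N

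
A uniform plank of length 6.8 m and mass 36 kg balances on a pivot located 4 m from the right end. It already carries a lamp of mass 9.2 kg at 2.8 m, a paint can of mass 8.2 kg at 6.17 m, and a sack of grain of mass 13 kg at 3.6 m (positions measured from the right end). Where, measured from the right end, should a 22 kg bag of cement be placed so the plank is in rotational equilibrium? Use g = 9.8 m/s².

Taking torques about the pivot (at 4 m from the right end):
Beam weight: 36 × 9.8 = 352.8 N down at 3.4 m → arm 0.6 m, τ = 352.8 × 0.6 = 211.7 N·m clockwise.
Lamp: 9.2 × 9.8 = 90.16 N down at 2.8 m → arm 1.2 m, τ = 90.16 × 1.2 = 108.2 N·m clockwise.
Paint can: 8.2 × 9.8 = 80.36 N down at 6.17 m → arm 2.17 m, τ = 80.36 × 2.17 = 174.4 N·m counterclockwise.
Sack of grain: 13 × 9.8 = 127.4 N down at 3.6 m → arm 0.4 m, τ = 127.4 × 0.4 = 50.96 N·m clockwise.
Net moment of existing loads = 196.5 N·m clockwise.
The bag of cement weighs 22 × 9.8 = 215.6 N and must supply an equal counterclockwise moment, so its lever arm about the pivot is 196.5 / 215.6 = 0.911 m.
That puts it at 4 + 0.911 = 4.91 m from the right end.

x ≈ 4.91 m from the right end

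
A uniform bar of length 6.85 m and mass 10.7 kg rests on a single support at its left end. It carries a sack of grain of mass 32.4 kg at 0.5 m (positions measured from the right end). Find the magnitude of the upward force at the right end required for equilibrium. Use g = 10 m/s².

About the left end:
Beam weight: 10.7 × 10 = 107 N down at 3.425 m → arm 3.425 m, τ = 107 × 3.425 = 366.5 N·m clockwise.
Sack of grain: 32.4 × 10 = 324 N down at 0.5 m → arm 6.35 m, τ = 324 × 6.35 = 2057 N·m clockwise.
Net moment of the loads = 2424 N·m clockwise.
The upward force F acts at the right end, arm 6.85 m, giving F × 6.85 counterclockwise.
For rotational equilibrium, F × 6.85 = 2424, so F = 2424 / 6.85 = 354 N.

F ≈ 354 N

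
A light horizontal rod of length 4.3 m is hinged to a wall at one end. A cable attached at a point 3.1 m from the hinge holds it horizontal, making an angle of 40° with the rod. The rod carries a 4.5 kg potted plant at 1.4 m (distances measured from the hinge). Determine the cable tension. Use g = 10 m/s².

Take moments about the hinge.
Potted plant: 4.5 × 10 = 45 N down at 1.4 m → arm 1.4 m, τ = 45 × 1.4 = 63 N·m clockwise.
Total clockwise load moment = 63 N·m.
The cable tension T acts at 3.1 m; only its component perpendicular to the rod, T sinθ, produces torque. sin 40° = 0.6428.
Setting net torque to zero: T × 3.1 × 0.6428 = 63 → T = 63 / 1.993 = 31.6 N.

T ≈ 31.6 N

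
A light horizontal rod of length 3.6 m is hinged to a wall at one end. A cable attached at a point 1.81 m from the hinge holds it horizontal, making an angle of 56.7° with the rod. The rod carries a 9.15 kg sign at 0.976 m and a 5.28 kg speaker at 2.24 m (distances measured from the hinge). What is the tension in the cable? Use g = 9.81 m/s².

T ≈ 135 N

Choose the hinge as the axis so the unknown hinge reaction has zero arm there.
Sign: 9.15 × 9.81 = 89.76 N down at 0.976 m → arm 0.976 m, τ = 89.76 × 0.976 = 87.61 N·m clockwise.
Speaker: 5.28 × 9.81 = 51.8 N down at 2.24 m → arm 2.24 m, τ = 51.8 × 2.24 = 116 N·m clockwise.
Total clockwise load moment = 203.6 N·m.
The cable tension T acts at 1.81 m; only its component perpendicular to the rod, T sinθ, produces torque. sin 56.7° = 0.8358.
For rotational equilibrium, T × 1.81 × 0.8358 = 203.6, so T = 203.6 / 1.513 = 135 N.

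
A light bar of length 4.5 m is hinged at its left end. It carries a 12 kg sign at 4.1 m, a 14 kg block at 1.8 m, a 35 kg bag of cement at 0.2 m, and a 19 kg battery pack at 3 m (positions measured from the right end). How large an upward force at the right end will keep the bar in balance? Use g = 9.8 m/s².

Taking torques about the left end:
Sign: 12 × 9.8 = 117.6 N down at 4.1 m → arm 0.4 m, τ = 117.6 × 0.4 = 47.04 N·m clockwise.
Block: 14 × 9.8 = 137.2 N down at 1.8 m → arm 2.7 m, τ = 137.2 × 2.7 = 370.4 N·m clockwise.
Bag of cement: 35 × 9.8 = 343 N down at 0.2 m → arm 4.3 m, τ = 343 × 4.3 = 1475 N·m clockwise.
Battery pack: 19 × 9.8 = 186.2 N down at 3 m → arm 1.5 m, τ = 186.2 × 1.5 = 279.3 N·m clockwise.
Net moment of the loads = 2172 N·m clockwise.
The upward force F acts at the right end, arm 4.5 m, giving F × 4.5 counterclockwise.
Στ = 0 ⇒ F × 4.5 = 2172 ⇒ F = 2172 / 4.5 = 483 N.

F ≈ 483 N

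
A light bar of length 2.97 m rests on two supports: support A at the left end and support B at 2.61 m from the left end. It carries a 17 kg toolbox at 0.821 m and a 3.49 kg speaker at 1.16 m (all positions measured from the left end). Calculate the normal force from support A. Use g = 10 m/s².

Taking torques about support B:
Toolbox: 17 × 10 = 170 N down at 0.821 m → arm 1.789 m, τ = 170 × 1.789 = 304.1 N·m counterclockwise.
Speaker: 3.49 × 10 = 34.9 N down at 1.16 m → arm 1.45 m, τ = 34.9 × 1.45 = 50.6 N·m counterclockwise.
Net load moment about support B = 354.7 N·m counterclockwise.
Reaction R at support A is upward at 0 m, arm 2.61 m → moment R × 2.61 clockwise.
Setting net torque to zero: R × 2.61 = 354.7 → R = 136 N.

R_A ≈ 136 N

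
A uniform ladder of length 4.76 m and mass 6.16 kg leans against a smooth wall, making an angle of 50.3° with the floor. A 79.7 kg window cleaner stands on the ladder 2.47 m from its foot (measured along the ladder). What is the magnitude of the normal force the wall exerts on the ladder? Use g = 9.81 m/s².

N_wall ≈ 362 N

About the foot of the ladder:
Ladder weight 6.16×9.81 = 60.43 N acts at 2.38 m along the ladder; its horizontal arm is 2.38·cos50.3° = 1.52 m → τ = 91.85 N·m clockwise.
Window cleaner: 79.7×9.81 = 781.9 N at 2.47 m → arm 1.578 m → τ = 1234 N·m clockwise.
Wall normal N acts horizontally at the top; its moment arm is the height L sinθ = 4.76·sin50.3° = 3.662 m, counterclockwise.
Στ = 0 ⇒ N × 3.662 = 1326 ⇒ N = 362 N.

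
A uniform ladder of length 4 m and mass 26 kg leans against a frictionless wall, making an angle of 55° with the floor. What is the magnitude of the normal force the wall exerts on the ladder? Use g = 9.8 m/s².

Take moments about the foot of the ladder.
Ladder weight 26×9.8 = 254.8 N acts at 2 m along the ladder; its horizontal arm is 2·cos55° = 1.147 m → τ = 292.3 N·m clockwise.
Wall normal N acts horizontally at the top; its moment arm is the height L sinθ = 4·sin55° = 3.277 m, counterclockwise.
Balancing moments: N × 3.277 = 292.3, giving N = 89.2 N.

N_wall ≈ 89.2 N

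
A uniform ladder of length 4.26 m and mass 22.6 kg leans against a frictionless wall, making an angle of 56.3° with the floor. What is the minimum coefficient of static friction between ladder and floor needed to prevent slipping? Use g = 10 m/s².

Taking torques about the foot of the ladder:
Ladder weight 22.6×10 = 226 N acts at 2.13 m along the ladder; its horizontal arm is 2.13·cos56.3° = 1.182 m → τ = 267.1 N·m clockwise.
Wall normal N acts horizontally at the top; its moment arm is the height L sinθ = 4.26·sin56.3° = 3.544 m, counterclockwise.
Στ = 0 ⇒ N × 3.544 = 267.1 ⇒ N = 75.37 N.
ΣFx = 0 ⇒ f = N_wall = 75.37 N. ΣFy = 0 ⇒ N_floor = 226 N.
μ_min = f / N_floor = 75.37 / 226 = 0.333.

μ_min ≈ 0.333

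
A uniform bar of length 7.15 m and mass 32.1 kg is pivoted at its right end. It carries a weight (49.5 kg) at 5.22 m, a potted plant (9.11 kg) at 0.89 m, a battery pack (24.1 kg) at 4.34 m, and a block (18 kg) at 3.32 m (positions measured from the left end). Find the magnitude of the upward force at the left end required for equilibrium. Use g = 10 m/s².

Taking torques about the right end:
Beam weight: 32.1 × 10 = 321 N down at 3.575 m → arm 3.575 m, τ = 321 × 3.575 = 1148 N·m counterclockwise.
Weight: 49.5 × 10 = 495 N down at 5.22 m → arm 1.93 m, τ = 495 × 1.93 = 955.4 N·m counterclockwise.
Potted plant: 9.11 × 10 = 91.1 N down at 0.89 m → arm 6.26 m, τ = 91.1 × 6.26 = 570.3 N·m counterclockwise.
Battery pack: 24.1 × 10 = 241 N down at 4.34 m → arm 2.81 m, τ = 241 × 2.81 = 677.2 N·m counterclockwise.
Block: 18 × 10 = 180 N down at 3.32 m → arm 3.83 m, τ = 180 × 3.83 = 689.4 N·m counterclockwise.
Net moment of the loads = 4040 N·m counterclockwise.
The upward force F acts at the left end, arm 7.15 m, giving F × 7.15 clockwise.
For rotational equilibrium, F × 7.15 = 4040, so F = 4040 / 7.15 = 565 N.

F ≈ 565 N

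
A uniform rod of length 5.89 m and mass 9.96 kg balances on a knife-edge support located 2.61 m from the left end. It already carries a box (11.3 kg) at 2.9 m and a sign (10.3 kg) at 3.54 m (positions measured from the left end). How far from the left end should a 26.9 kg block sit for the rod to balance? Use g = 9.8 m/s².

Take moments about the knife-edge support (at 2.61 m from the left end).
Beam weight: 9.96 × 9.8 = 97.61 N down at 2.945 m → arm 0.335 m, τ = 97.61 × 0.335 = 32.7 N·m clockwise.
Box: 11.3 × 9.8 = 110.7 N down at 2.9 m → arm 0.29 m, τ = 110.7 × 0.29 = 32.1 N·m clockwise.
Sign: 10.3 × 9.8 = 100.9 N down at 3.54 m → arm 0.93 m, τ = 100.9 × 0.93 = 93.84 N·m clockwise.
Net moment of existing loads = 158.6 N·m clockwise.
The block weighs 26.9 × 9.8 = 263.6 N and must supply an equal counterclockwise moment, so its lever arm about the knife-edge support is 158.6 / 263.6 = 0.602 m.
That puts it at 2.61 − 0.602 = 2.01 m from the left end.

x ≈ 2.01 m from the left end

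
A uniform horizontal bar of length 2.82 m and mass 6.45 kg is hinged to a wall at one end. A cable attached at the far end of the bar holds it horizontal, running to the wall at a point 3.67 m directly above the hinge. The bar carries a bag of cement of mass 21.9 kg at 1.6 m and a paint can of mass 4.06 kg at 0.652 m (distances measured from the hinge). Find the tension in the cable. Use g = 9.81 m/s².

T ≈ 205 N

Sum moments about the hinge (the unknown hinge reaction has zero arm there).
Beam weight: 6.45 × 9.81 = 63.27 N down at 1.41 m → arm 1.41 m, τ = 63.27 × 1.41 = 89.21 N·m clockwise.
Bag of cement: 21.9 × 9.81 = 214.8 N down at 1.6 m → arm 1.6 m, τ = 214.8 × 1.6 = 343.7 N·m clockwise.
Paint can: 4.06 × 9.81 = 39.83 N down at 0.652 m → arm 0.652 m, τ = 39.83 × 0.652 = 25.97 N·m clockwise.
Total clockwise load moment = 458.9 N·m.
The cable tension T acts at 2.82 m; only its component perpendicular to the bar, T sinθ, produces torque. sinθ = h/√(h²+d²) = 3.67/√(3.67²+2.82²) = 0.7929.
For rotational equilibrium, T × 2.82 × 0.7929 = 458.9, so T = 458.9 / 2.236 = 205 N.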